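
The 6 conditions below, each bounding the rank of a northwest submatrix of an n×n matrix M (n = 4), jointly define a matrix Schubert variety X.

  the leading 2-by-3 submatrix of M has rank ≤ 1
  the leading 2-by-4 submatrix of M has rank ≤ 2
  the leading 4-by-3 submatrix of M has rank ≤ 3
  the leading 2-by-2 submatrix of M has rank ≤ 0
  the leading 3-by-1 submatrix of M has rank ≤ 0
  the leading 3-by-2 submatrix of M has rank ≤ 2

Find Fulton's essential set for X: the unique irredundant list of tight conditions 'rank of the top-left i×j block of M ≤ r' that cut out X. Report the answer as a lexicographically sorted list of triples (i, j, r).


Propagating the 6 rank bounds to every northwest block:

  i=1: 0 0 1 1
  i=2: 0 0 1 2
  i=3: 0 1 2 3
  i=4: 1 2 3 4

so w = (3, 4, 2, 1).

Rothe diagram D(w) (5 cells), 2 SE-corners (essential conditions):

[(2, 2, 0), (3, 1, 0)]


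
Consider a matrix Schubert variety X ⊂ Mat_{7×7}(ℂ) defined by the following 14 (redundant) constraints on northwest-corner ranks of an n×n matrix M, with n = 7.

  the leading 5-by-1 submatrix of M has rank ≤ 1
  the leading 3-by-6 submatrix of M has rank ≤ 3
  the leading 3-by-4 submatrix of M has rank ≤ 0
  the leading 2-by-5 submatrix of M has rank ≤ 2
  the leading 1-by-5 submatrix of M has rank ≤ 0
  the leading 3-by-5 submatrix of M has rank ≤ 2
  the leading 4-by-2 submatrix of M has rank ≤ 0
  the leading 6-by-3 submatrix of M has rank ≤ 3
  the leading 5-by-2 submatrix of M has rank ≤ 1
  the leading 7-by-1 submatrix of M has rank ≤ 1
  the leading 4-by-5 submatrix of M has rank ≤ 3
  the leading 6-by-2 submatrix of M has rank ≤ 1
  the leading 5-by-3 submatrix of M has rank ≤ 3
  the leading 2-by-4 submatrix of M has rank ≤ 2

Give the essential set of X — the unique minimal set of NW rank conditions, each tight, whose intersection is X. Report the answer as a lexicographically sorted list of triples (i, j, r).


Reconstructing r_w from the 14 given conditions:

  R[1]: 0  0  0  0  0  1  1
  R[2]: 0  0  0  0  1  2  2
  R[3]: 0  0  0  0  1  2  3
  R[4]: 0  0  1  1  2  3  4
  R[5]: 1  1  2  2  3  4  5
  R[6]: 1  1  2  3  4  5  6
  R[7]: 1  2  3  4  5  6  7

hence w(1..7) = (6, 5, 7, 3, 1, 4, 2).

ℓ(w)=16; the 4 essential cells (i,j,r):

[(1, 5, 0), (3, 4, 0), (4, 2, 0), (6, 2, 1)]


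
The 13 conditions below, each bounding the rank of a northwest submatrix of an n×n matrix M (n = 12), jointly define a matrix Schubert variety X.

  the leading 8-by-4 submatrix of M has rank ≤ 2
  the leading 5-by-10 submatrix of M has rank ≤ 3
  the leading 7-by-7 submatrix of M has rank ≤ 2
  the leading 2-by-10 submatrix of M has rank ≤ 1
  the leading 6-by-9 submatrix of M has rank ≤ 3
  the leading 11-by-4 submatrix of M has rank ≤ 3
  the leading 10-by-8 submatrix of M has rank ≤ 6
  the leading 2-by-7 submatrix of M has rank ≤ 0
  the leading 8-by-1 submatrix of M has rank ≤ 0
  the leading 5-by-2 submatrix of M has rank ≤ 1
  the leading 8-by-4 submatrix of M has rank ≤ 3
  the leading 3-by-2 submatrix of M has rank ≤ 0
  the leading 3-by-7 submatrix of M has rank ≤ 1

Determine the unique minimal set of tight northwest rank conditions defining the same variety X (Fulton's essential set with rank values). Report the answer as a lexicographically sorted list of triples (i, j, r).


The tightest implied rank at each (i,j), from the 13 conditions:

  R[1]: 0 0 0 0 0 0 0 1 1 1 1 1
  R[2]: 0 0 0 0 0 0 0 1 1 1 2 2
  R[3]: 0 0 1 1 1 1 1 2 2 2 3 3
  R[4]: 0 1 2 2 2 2 2 3 3 3 4 4
  R[5]: 0 1 2 2 2 2 2 3 3 3 4 5
  R[6]: 0 1 2 2 2 2 2 3 3 4 5 6
  R[7]: 0 1 2 2 2 2 2 3 4 5 6 7
  R[8]: 0 1 2 2 3 3 3 4 5 6 7 8
  R[9]: 1 2 3 3 4 4 4 5 6 7 8 9
  R[10]: 1 2 3 3 4 5 5 6 7 8 9 10
  R[11]: 1 2 3 3 4 5 6 7 8 9 10 11
  R[12]: 1 2 3 4 5 6 7 8 9 10 11 12

the unique w with this rank table is (8, 11, 3, 2, 12, 10, 9, 5, 1, 6, 7, 4).

|D(w)|=41, |Ess(w)|=9:

[(2, 7, 0), (2, 10, 1), (3, 2, 0), (5, 10, 3), (6, 9, 3), (7, 7, 2), (8, 1, 0), (8, 4, 2), (11, 4, 3)]


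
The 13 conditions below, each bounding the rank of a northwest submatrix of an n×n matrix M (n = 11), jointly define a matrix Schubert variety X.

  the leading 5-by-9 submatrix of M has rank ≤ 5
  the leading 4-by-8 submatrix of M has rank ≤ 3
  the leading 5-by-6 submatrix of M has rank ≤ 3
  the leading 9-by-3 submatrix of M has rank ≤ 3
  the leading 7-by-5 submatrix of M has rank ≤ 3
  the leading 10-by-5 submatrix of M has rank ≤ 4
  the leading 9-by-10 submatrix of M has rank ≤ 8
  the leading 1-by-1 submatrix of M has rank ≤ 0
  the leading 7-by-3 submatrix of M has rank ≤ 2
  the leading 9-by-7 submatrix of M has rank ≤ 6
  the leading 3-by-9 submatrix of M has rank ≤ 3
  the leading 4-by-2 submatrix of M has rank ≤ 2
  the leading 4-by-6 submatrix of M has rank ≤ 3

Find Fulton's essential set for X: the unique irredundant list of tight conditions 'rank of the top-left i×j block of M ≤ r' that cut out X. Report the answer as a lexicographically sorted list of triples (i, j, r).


Recovering R(i,j) via the rank-extension bound from the 13 conditions:

  R[1]: 0 | 1 | 1 | 1 | 1 | 1 | 1 | 1 | 1 | 1 | 1
  R[2]: 1 | 2 | 2 | 2 | 2 | 2 | 2 | 2 | 2 | 2 | 2
  R[3]: 1 | 2 | 2 | 3 | 3 | 3 | 3 | 3 | 3 | 3 | 3
  R[4]: 1 | 2 | 2 | 3 | 3 | 3 | 3 | 3 | 4 | 4 | 4
  R[5]: 1 | 2 | 2 | 3 | 3 | 3 | 4 | 4 | 5 | 5 | 5
  R[6]: 1 | 2 | 2 | 3 | 3 | 4 | 5 | 5 | 6 | 6 | 6
  R[7]: 1 | 2 | 2 | 3 | 3 | 4 | 5 | 6 | 7 | 7 | 7
  R[8]: 1 | 2 | 3 | 4 | 4 | 5 | 6 | 7 | 8 | 8 | 8
  R[9]: 1 | 2 | 3 | 4 | 4 | 5 | 6 | 7 | 8 | 8 | 9
  R[10]: 1 | 2 | 3 | 4 | 4 | 5 | 6 | 7 | 8 | 9 | 10
  R[11]: 1 | 2 | 3 | 4 | 5 | 6 | 7 | 8 | 9 | 10 | 11

the unique w with this rank table is (2, 1, 4, 9, 7, 6, 8, 3, 11, 10, 5).

Rothe diagram D(w) (17 cells), 7 SE-corners (essential conditions):

[(1, 1, 0), (4, 8, 3), (5, 6, 3), (7, 3, 2), (7, 5, 3), (9, 10, 8), (10, 5, 4)]


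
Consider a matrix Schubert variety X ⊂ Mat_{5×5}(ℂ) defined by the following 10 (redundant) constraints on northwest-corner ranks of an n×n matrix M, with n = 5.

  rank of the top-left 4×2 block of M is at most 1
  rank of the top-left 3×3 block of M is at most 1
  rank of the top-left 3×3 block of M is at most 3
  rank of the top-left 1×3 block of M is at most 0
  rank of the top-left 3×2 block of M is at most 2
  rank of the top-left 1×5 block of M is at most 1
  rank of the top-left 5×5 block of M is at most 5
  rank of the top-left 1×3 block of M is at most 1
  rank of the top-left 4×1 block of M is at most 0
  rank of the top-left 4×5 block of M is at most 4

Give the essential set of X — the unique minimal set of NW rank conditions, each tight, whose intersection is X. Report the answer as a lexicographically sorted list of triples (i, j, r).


Propagating the 10 rank bounds to every northwest block:

  R[1]: 0 0 0 1 1
  R[2]: 0 1 1 2 2
  R[3]: 0 1 1 2 3
  R[4]: 0 1 2 3 4
  R[5]: 1 2 3 4 5

hence w(1..5) = (4, 2, 5, 3, 1).

Fulton essential set (3 of the 7 Rothe cells):

[(1, 3, 0), (3, 3, 1), (4, 1, 0)]


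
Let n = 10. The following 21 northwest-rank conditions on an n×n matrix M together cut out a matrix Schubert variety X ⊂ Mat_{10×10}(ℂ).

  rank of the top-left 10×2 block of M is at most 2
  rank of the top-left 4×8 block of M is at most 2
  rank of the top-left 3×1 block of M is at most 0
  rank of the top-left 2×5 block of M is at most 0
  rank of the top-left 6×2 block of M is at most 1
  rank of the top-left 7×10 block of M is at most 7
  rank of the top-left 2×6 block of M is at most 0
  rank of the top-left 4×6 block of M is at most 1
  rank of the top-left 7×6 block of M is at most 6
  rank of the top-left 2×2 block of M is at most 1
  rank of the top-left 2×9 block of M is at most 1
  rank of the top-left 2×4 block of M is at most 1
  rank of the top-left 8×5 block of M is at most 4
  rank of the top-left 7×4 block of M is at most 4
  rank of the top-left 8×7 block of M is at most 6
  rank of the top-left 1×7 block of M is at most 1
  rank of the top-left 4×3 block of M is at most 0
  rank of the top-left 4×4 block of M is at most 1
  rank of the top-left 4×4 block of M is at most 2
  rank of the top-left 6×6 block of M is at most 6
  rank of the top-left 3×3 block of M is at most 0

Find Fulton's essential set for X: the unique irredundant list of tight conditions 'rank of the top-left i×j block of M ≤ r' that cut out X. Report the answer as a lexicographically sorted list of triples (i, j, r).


Rank table r_w(10×10) implied by the 21 constraints:

  row 1: 0 | 0 | 0 | 0 | 0 | 0 | 1 | 1 | 1 | 1
  row 2: 0 | 0 | 0 | 0 | 0 | 0 | 1 | 1 | 1 | 2
  row 3: 0 | 0 | 0 | 1 | 1 | 1 | 2 | 2 | 2 | 3
  row 4: 0 | 0 | 0 | 1 | 1 | 1 | 2 | 2 | 3 | 4
  row 5: 1 | 1 | 1 | 2 | 2 | 2 | 3 | 3 | 4 | 5
  row 6: 1 | 1 | 2 | 3 | 3 | 3 | 4 | 4 | 5 | 6
  row 7: 1 | 2 | 3 | 4 | 4 | 4 | 5 | 5 | 6 | 7
  row 8: 1 | 2 | 3 | 4 | 4 | 5 | 6 | 6 | 7 | 8
  row 9: 1 | 2 | 3 | 4 | 5 | 6 | 7 | 7 | 8 | 9
  row 10: 1 | 2 | 3 | 4 | 5 | 6 | 7 | 8 | 9 | 10

so w = (7, 10, 4, 9, 1, 3, 2, 6, 5, 8).

7 SE-corners of the 25-cell Rothe diagram give Ess(w):

[(2, 6, 0), (2, 9, 1), (4, 3, 0), (4, 6, 1), (4, 8, 2), (6, 2, 1), (8, 5, 4)]


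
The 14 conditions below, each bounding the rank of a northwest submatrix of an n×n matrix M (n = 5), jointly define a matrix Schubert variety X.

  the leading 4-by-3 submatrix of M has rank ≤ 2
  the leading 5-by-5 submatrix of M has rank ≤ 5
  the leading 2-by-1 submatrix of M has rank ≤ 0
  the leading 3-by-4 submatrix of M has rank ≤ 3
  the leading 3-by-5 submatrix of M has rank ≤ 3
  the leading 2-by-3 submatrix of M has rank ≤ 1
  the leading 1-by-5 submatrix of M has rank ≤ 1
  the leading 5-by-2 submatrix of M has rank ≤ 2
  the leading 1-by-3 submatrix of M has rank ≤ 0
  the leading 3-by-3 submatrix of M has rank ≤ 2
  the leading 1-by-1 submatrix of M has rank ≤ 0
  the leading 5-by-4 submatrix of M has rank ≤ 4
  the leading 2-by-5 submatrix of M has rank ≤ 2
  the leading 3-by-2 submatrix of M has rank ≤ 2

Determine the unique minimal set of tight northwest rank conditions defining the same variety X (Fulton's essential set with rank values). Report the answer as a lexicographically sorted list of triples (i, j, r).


Computing R[i][j] = min implied NW-rank bound (n=5, 14 conditions):

  i=1: 0 0 0 1 1
  i=2: 0 1 1 2 2
  i=3: 1 2 2 3 3
  i=4: 1 2 2 3 4
  i=5: 1 2 3 4 5

giving w = (4, 2, 1, 5, 3) via Δ²R.

Rothe diagram D(w) (5 cells), 3 SE-corners (essential conditions):

[(1, 3, 0), (2, 1, 0), (4, 3, 2)]


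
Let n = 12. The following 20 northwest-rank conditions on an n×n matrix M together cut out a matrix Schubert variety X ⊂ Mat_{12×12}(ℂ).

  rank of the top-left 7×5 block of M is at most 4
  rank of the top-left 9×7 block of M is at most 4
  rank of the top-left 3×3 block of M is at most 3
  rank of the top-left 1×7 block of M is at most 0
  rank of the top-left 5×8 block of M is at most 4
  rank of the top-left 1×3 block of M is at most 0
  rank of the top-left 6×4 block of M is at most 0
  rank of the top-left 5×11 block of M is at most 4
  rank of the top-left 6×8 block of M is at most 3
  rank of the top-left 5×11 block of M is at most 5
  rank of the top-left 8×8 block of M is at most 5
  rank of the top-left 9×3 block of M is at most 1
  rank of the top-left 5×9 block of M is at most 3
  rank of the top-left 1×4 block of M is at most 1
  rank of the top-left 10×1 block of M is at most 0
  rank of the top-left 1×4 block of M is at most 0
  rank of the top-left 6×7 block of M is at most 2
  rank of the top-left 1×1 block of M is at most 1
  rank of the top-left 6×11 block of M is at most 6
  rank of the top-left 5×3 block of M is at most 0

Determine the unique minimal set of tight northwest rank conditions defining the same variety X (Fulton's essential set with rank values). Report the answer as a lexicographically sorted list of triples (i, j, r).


Reconstructing r_w from the 20 given conditions:

  R[1]: 0 0 0 0 0 0 0 1 1 1 1 1
  R[2]: 0 0 0 0 1 1 1 2 2 2 2 2
  R[3]: 0 0 0 0 1 2 2 3 3 3 3 3
  R[4]: 0 0 0 0 1 2 2 3 3 4 4 4
  R[5]: 0 0 0 0 1 2 2 3 3 4 4 5
  R[6]: 0 0 0 0 1 2 2 3 4 5 5 6
  R[7]: 0 1 1 1 2 3 3 4 5 6 6 7
  R[8]: 0 1 1 2 3 4 4 5 6 7 7 8
  R[9]: 0 1 1 2 3 4 4 5 6 7 8 9
  R[10]: 0 1 2 3 4 5 5 6 7 8 9 10
  R[11]: 1 2 3 4 5 6 6 7 8 9 10 11
  R[12]: 1 2 3 4 5 6 7 8 9 10 11 12

second differences of R give the permutation w = (8, 5, 6, 10, 12, 9, 2, 4, 11, 3, 1, 7).

Fulton essential set (8 of the 40 Rothe cells):

[(1, 7, 0), (5, 9, 3), (5, 11, 4), (6, 4, 0), (6, 7, 2), (9, 3, 1), (9, 7, 4), (10, 1, 0)]


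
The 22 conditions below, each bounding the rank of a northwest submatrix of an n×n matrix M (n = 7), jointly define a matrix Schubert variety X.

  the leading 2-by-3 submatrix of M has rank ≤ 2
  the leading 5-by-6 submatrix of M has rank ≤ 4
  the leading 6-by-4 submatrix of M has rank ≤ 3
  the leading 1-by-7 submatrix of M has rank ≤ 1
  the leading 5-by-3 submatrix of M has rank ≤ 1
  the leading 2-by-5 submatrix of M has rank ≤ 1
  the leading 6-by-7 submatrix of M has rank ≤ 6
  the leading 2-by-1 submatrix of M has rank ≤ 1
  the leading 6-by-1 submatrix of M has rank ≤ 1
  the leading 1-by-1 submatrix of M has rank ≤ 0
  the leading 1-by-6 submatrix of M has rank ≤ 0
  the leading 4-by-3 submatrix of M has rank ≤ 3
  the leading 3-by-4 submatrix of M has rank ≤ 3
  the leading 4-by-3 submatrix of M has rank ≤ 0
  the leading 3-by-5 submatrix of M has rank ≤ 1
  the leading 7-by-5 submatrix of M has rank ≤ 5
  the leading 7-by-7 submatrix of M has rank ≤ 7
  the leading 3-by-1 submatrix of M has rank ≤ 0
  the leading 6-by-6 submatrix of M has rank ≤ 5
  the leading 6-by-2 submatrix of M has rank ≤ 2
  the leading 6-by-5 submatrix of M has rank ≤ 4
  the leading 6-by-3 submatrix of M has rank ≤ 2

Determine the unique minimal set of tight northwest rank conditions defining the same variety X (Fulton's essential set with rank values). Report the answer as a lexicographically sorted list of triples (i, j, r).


Rank table r_w(7×7) implied by the 22 constraints:

  0 | 0 | 0 | 0 | 0 | 0 | 1
  0 | 0 | 0 | 1 | 1 | 1 | 2
  0 | 0 | 0 | 1 | 1 | 2 | 3
  0 | 0 | 0 | 1 | 2 | 3 | 4
  1 | 1 | 1 | 2 | 3 | 4 | 5
  1 | 2 | 2 | 3 | 4 | 5 | 6
  1 | 2 | 3 | 4 | 5 | 6 | 7

the unique w with this rank table is (7, 4, 6, 5, 1, 2, 3).

Fulton essential set (3 of the 16 Rothe cells):

[(1, 6, 0), (3, 5, 1), (4, 3, 0)]


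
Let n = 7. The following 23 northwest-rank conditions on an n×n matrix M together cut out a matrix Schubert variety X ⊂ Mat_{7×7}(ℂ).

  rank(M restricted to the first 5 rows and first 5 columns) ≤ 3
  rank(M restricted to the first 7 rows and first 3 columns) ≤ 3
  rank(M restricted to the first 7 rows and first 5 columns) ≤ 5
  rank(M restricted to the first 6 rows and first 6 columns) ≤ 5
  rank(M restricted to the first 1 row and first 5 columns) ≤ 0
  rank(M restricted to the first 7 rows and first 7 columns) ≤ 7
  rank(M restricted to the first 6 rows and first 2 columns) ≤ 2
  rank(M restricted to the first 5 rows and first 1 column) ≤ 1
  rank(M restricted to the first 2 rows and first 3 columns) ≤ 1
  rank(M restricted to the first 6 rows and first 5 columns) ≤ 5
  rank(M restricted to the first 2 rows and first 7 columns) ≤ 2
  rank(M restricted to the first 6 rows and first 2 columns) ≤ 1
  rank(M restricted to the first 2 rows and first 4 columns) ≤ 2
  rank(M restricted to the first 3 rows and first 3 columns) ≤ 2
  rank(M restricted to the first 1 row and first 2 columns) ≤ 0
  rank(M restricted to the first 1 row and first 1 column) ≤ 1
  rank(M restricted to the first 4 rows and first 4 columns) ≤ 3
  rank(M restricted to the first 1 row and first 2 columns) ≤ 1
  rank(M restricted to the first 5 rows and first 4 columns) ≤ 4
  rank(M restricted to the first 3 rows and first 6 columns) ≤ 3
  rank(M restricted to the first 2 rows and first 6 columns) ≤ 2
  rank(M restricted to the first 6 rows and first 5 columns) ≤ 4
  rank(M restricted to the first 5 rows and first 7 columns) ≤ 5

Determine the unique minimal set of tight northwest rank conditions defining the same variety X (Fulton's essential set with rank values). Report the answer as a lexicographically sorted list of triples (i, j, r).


The tightest implied rank at each (i,j), from the 23 conditions:

  i=1: 0 0 0 0 0 1 1
  i=2: 1 1 1 1 1 2 2
  i=3: 1 1 2 2 2 3 3
  i=4: 1 1 2 3 3 4 4
  i=5: 1 1 2 3 3 4 5
  i=6: 1 1 2 3 4 5 6
  i=7: 1 2 3 4 5 6 7

so w = (6, 1, 3, 4, 7, 5, 2).

Rothe diagram D(w) (10 cells), 3 SE-corners (essential conditions):

[(1, 5, 0), (5, 5, 3), (6, 2, 1)]


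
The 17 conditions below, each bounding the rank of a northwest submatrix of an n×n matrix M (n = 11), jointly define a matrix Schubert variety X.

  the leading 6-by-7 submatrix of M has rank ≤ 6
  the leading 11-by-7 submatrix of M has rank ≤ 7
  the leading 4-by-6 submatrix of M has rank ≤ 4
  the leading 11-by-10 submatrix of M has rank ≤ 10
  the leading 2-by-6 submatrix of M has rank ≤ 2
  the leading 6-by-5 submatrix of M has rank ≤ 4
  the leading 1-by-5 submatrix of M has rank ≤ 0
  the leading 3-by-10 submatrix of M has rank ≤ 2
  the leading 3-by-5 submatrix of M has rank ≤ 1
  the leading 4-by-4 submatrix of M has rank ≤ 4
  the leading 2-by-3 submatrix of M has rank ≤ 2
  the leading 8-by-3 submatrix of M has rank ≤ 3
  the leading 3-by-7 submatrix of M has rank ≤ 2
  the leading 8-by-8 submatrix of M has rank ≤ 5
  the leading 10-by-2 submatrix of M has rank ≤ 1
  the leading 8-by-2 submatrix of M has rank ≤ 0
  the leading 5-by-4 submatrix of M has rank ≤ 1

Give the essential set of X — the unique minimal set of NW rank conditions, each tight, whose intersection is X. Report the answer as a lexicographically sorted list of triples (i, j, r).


Rank table r_w(11×11) implied by the 17 constraints:

  0 0 0 0 0 1 1 1 1 1 1
  0 0 1 1 1 2 2 2 2 2 2
  0 0 1 1 1 2 2 2 2 2 3
  0 0 1 1 2 3 3 3 3 3 4
  0 0 1 1 2 3 4 4 4 4 5
  0 0 1 2 3 4 5 5 5 5 6
  0 0 1 2 3 4 5 5 6 6 7
  0 0 1 2 3 4 5 5 6 7 8
  1 1 2 3 4 5 6 6 7 8 9
  1 1 2 3 4 5 6 7 8 9 10
  1 2 3 4 5 6 7 8 9 10 11

the unique w with this rank table is (6, 3, 11, 5, 7, 4, 9, 10, 1, 8, 2).

ℓ(w)=30; the 7 essential cells (i,j,r):

[(1, 5, 0), (3, 5, 1), (3, 10, 2), (5, 4, 1), (8, 2, 0), (8, 8, 5), (10, 2, 1)]


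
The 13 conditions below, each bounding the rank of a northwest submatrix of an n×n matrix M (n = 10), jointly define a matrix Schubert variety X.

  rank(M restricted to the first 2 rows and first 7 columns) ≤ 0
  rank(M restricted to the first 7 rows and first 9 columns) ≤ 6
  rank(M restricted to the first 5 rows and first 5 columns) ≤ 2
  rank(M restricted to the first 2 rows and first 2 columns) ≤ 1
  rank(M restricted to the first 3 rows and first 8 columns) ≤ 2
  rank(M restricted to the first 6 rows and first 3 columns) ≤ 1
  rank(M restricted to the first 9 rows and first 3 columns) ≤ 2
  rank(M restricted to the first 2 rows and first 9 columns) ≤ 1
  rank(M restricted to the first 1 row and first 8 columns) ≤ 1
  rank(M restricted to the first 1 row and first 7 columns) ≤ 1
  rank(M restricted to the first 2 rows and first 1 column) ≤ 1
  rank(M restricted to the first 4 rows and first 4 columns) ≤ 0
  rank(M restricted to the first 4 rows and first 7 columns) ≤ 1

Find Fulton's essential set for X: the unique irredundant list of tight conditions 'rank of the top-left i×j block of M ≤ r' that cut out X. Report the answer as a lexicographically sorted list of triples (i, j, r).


Rank table r_w(10×10) implied by the 13 constraints:

  i=1: 0  0  0  0  0  0  0  1  1  1
  i=2: 0  0  0  0  0  0  0  1  1  2
  i=3: 0  0  0  0  1  1  1  2  2  3
  i=4: 0  0  0  0  1  1  1  2  3  4
  i=5: 1  1  1  1  2  2  2  3  4  5
  i=6: 1  1  1  2  3  3  3  4  5  6
  i=7: 1  2  2  3  4  4  4  5  6  7
  i=8: 1  2  2  3  4  5  5  6  7  8
  i=9: 1  2  2  3  4  5  6  7  8  9
  i=10: 1  2  3  4  5  6  7  8  9  10

hence w(1..10) = (8, 10, 5, 9, 1, 4, 2, 6, 7, 3).

Rothe diagram D(w) (29 cells), 6 SE-corners (essential conditions):

[(2, 7, 0), (2, 9, 1), (4, 4, 0), (4, 7, 1), (6, 3, 1), (9, 3, 2)]


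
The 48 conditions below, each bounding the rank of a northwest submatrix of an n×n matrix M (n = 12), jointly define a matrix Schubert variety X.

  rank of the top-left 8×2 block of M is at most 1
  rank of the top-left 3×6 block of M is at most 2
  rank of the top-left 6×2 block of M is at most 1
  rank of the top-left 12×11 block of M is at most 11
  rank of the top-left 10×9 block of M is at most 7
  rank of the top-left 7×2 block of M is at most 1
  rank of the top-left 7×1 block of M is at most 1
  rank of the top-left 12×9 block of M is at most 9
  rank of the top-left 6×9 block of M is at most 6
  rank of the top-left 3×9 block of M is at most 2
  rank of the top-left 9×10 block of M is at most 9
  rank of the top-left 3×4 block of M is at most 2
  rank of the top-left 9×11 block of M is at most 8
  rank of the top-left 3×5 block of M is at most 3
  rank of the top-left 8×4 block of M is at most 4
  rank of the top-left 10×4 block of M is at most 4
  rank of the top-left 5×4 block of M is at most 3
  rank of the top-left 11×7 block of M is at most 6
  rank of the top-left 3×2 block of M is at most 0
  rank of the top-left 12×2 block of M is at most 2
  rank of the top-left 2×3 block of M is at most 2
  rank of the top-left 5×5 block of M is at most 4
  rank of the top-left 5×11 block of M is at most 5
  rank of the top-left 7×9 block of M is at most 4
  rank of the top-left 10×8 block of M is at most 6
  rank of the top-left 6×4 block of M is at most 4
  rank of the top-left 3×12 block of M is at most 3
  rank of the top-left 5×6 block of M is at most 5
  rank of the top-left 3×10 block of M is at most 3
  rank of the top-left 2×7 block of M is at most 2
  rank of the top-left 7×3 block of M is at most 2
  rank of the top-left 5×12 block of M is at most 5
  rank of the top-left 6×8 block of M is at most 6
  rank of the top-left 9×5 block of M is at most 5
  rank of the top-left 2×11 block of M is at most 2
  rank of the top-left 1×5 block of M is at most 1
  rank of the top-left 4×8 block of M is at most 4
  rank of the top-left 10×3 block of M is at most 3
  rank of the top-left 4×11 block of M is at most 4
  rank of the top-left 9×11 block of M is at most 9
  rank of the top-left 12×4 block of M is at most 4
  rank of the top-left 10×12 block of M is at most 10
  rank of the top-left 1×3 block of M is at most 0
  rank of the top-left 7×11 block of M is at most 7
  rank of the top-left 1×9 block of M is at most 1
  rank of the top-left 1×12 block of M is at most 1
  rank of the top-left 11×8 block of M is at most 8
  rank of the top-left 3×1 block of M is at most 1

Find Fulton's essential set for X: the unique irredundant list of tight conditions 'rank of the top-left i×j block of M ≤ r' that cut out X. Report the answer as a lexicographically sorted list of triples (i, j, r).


Recovering R(i,j) via the rank-extension bound from the 48 conditions:

  row 1: 0 0 0 1 1 1 1 1 1 1 1 1
  row 2: 0 0 1 2 2 2 2 2 2 2 2 2
  row 3: 0 0 1 2 2 2 2 2 2 3 3 3
  row 4: 1 1 2 3 3 3 3 3 3 4 4 4
  row 5: 1 1 2 3 4 4 4 4 4 5 5 5
  row 6: 1 1 2 3 4 4 4 4 4 5 6 6
  row 7: 1 1 2 3 4 4 4 4 4 5 6 7
  row 8: 1 1 2 3 4 5 5 5 5 6 7 8
  row 9: 1 2 3 4 5 6 6 6 6 7 8 9
  row 10: 1 2 3 4 5 6 6 6 7 8 9 10
  row 11: 1 2 3 4 5 6 6 7 8 9 10 11
  row 12: 1 2 3 4 5 6 7 8 9 10 11 12

giving w = (4, 3, 10, 1, 5, 11, 12, 6, 2, 9, 8, 7) via Δ²R.

7 SE-corners of the 27-cell Rothe diagram give Ess(w):

[(1, 3, 0), (3, 2, 0), (3, 9, 2), (7, 9, 4), (8, 2, 1), (10, 8, 6), (11, 7, 6)]


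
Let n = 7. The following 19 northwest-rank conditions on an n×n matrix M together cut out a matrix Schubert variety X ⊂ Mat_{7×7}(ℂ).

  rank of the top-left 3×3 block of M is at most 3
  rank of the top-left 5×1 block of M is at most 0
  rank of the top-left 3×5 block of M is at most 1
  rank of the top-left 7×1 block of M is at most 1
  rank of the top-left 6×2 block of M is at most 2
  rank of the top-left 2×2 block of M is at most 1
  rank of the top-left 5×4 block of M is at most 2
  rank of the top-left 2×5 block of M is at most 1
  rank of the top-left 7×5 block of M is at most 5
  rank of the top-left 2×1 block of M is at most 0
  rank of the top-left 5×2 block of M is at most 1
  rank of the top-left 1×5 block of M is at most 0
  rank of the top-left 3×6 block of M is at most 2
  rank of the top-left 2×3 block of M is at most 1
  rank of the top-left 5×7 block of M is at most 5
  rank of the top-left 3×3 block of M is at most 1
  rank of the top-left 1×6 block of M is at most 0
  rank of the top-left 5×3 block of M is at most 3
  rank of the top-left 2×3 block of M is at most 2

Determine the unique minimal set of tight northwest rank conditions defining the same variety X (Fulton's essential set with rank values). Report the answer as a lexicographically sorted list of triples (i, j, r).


Computing R[i][j] = min implied NW-rank bound (n=7, 19 conditions):

  i=1: 0 0 0 0 0 0 1
  i=2: 0 1 1 1 1 1 2
  i=3: 0 1 1 1 1 2 3
  i=4: 0 1 2 2 2 3 4
  i=5: 0 1 2 2 3 4 5
  i=6: 1 2 3 3 4 5 6
  i=7: 1 2 3 4 5 6 7

second differences of R give the permutation w = (7, 2, 6, 3, 5, 1, 4).

ℓ(w)=14; the 4 essential cells (i,j,r):

[(1, 6, 0), (3, 5, 1), (5, 1, 0), (5, 4, 2)]


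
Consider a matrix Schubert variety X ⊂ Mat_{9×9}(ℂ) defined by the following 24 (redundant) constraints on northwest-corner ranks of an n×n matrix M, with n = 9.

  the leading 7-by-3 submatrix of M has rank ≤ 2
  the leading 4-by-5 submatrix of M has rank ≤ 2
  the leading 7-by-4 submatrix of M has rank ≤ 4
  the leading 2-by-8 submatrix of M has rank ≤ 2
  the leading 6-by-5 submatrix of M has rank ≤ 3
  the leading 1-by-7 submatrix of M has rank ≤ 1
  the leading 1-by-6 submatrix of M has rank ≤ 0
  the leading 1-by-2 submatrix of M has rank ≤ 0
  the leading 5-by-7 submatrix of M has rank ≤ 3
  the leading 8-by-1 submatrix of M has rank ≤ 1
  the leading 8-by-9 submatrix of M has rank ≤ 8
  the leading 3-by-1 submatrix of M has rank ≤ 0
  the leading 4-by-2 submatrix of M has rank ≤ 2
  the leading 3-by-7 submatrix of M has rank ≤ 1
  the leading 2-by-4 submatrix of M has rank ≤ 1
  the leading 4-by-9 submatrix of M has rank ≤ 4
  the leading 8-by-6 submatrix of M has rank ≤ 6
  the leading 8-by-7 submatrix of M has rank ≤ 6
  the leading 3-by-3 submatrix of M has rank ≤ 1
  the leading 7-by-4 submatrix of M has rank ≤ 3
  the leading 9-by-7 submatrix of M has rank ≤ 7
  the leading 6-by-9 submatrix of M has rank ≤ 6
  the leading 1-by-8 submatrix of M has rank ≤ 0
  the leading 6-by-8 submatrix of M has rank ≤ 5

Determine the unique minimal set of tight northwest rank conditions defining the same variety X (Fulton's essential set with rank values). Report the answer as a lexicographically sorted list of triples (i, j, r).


Reconstructing r_w from the 24 given conditions:

  0 0 0 0 0 0 0 0 1
  0 1 1 1 1 1 1 1 2
  0 1 1 1 1 1 1 2 3
  1 2 2 2 2 2 2 3 4
  1 2 2 3 3 3 3 4 5
  1 2 2 3 3 4 4 5 6
  1 2 2 3 4 5 5 6 7
  1 2 3 4 5 6 6 7 8
  1 2 3 4 5 6 7 8 9

reading off 1-entries of Δ²R: w = (9, 2, 8, 1, 4, 6, 5, 3, 7).

ℓ(w)=19; the 5 essential cells (i,j,r):

[(1, 8, 0), (3, 1, 0), (3, 7, 1), (6, 5, 3), (7, 3, 2)]


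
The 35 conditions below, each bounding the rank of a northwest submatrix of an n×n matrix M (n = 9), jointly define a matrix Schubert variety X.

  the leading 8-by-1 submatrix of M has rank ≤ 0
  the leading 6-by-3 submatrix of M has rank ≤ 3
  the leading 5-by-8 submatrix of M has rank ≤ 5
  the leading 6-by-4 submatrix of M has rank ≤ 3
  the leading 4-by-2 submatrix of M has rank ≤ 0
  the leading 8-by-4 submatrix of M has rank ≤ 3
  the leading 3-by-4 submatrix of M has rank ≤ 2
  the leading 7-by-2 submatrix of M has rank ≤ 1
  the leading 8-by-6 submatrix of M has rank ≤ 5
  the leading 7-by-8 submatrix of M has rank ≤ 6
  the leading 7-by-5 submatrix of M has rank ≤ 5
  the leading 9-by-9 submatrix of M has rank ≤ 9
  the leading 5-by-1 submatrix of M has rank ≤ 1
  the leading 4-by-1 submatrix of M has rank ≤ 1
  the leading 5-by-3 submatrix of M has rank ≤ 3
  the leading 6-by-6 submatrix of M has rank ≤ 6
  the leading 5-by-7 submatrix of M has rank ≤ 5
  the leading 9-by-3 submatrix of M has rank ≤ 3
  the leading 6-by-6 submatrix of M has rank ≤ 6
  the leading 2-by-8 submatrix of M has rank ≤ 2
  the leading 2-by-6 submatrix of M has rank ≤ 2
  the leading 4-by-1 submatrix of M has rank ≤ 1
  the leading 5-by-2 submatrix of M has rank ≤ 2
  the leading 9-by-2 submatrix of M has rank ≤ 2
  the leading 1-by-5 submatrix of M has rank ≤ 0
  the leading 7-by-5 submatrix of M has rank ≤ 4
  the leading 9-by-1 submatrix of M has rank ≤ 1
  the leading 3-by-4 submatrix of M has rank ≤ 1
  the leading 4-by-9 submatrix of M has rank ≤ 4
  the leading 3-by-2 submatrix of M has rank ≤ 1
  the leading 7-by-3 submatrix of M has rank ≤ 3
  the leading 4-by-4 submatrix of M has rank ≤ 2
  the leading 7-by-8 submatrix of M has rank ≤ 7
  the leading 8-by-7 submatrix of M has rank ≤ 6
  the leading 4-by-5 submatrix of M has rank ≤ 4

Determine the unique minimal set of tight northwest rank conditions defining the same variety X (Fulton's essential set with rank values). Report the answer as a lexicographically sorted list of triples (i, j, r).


Propagating the 35 rank bounds to every northwest block:

  0 | 0 | 0 | 0 | 0 | 1 | 1 | 1 | 1
  0 | 0 | 1 | 1 | 1 | 2 | 2 | 2 | 2
  0 | 0 | 1 | 1 | 2 | 3 | 3 | 3 | 3
  0 | 0 | 1 | 2 | 3 | 4 | 4 | 4 | 4
  0 | 1 | 2 | 3 | 4 | 5 | 5 | 5 | 5
  0 | 1 | 2 | 3 | 4 | 5 | 6 | 6 | 6
  0 | 1 | 2 | 3 | 4 | 5 | 6 | 6 | 7
  0 | 1 | 2 | 3 | 4 | 5 | 6 | 7 | 8
  1 | 2 | 3 | 4 | 5 | 6 | 7 | 8 | 9

second differences of R give the permutation w = (6, 3, 5, 4, 2, 7, 9, 8, 1).

Fulton essential set (5 of the 17 Rothe cells):

[(1, 5, 0), (3, 4, 1), (4, 2, 0), (7, 8, 6), (8, 1, 0)]


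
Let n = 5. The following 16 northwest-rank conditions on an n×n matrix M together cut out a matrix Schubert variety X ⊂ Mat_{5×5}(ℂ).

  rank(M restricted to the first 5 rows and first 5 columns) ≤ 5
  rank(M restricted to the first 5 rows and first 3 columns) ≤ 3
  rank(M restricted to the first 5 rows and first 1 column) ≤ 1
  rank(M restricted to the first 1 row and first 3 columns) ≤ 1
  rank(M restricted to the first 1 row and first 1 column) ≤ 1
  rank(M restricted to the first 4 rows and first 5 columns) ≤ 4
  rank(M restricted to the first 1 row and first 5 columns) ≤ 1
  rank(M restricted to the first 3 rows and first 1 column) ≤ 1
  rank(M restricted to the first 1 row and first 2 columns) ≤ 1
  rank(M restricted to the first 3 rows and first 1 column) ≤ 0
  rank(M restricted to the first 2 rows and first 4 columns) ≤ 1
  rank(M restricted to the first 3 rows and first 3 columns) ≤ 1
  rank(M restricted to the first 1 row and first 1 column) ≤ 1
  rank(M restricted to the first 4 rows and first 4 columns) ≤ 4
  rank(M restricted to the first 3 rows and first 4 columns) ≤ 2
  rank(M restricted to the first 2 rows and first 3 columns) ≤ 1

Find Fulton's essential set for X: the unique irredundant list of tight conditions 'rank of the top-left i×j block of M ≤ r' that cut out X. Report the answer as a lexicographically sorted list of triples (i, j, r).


Recovering R(i,j) via the rank-extension bound from the 16 conditions:

  0 1 1 1 1
  0 1 1 1 2
  0 1 1 2 3
  1 2 2 3 4
  1 2 3 4 5

hence w(1..5) = (2, 5, 4, 1, 3).

ℓ(w)=6; the 3 essential cells (i,j,r):

[(2, 4, 1), (3, 1, 0), (3, 3, 1)]


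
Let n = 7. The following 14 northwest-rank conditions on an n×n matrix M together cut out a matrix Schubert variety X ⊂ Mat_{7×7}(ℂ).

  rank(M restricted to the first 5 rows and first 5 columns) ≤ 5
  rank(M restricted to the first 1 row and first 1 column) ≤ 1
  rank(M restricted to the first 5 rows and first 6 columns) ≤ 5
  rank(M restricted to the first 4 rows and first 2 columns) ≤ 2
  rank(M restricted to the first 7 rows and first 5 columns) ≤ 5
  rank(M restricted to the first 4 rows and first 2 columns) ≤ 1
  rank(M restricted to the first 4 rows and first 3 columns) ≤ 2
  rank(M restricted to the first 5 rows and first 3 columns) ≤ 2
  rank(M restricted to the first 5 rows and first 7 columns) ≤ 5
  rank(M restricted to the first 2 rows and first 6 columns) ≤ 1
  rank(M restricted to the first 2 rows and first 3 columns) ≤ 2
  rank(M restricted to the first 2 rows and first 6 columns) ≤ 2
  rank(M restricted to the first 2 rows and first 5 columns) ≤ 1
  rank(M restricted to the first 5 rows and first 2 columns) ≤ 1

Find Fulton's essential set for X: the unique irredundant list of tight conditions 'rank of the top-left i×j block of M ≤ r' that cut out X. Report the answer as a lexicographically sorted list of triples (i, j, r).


Rank table r_w(7×7) implied by the 14 constraints:

  1, 1, 1, 1, 1, 1, 1
  1, 1, 1, 1, 1, 1, 2
  1, 1, 2, 2, 2, 2, 3
  1, 1, 2, 3, 3, 3, 4
  1, 1, 2, 3, 4, 4, 5
  1, 2, 3, 4, 5, 5, 6
  1, 2, 3, 4, 5, 6, 7

so w = (1, 7, 3, 4, 5, 2, 6).

Fulton essential set (2 of the 8 Rothe cells):

[(2, 6, 1), (5, 2, 1)]


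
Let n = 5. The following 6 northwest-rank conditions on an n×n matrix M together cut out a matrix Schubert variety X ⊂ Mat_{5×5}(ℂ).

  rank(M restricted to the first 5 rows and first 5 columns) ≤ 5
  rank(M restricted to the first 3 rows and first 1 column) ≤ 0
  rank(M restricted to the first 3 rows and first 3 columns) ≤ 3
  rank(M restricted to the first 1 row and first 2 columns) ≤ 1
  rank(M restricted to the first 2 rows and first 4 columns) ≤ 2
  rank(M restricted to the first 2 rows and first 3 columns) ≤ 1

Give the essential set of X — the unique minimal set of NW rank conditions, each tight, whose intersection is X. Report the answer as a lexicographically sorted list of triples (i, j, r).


Computing R[i][j] = min implied NW-rank bound (n=5, 6 conditions):

  R[1]: 0 1 1 1 1
  R[2]: 0 1 1 2 2
  R[3]: 0 1 2 3 3
  R[4]: 1 2 3 4 4
  R[5]: 1 2 3 4 5

hence w(1..5) = (2, 4, 3, 1, 5).

2 SE-corners of the 4-cell Rothe diagram give Ess(w):

[(2, 3, 1), (3, 1, 0)]


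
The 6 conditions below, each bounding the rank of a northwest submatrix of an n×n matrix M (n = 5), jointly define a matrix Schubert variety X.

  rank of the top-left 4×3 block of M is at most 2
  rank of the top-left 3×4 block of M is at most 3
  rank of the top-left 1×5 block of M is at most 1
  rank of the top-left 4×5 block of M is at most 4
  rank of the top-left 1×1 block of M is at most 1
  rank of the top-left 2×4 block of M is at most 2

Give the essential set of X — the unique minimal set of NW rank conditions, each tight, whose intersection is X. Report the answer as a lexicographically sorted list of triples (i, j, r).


The tightest implied rank at each (i,j), from the 6 conditions:

  i=1: 1, 1, 1, 1, 1
  i=2: 1, 2, 2, 2, 2
  i=3: 1, 2, 2, 3, 3
  i=4: 1, 2, 2, 3, 4
  i=5: 1, 2, 3, 4, 5

reading off 1-entries of Δ²R: w = (1, 2, 4, 5, 3).

Rothe diagram D(w) (2 cells), 1 SE-corner (essential condition):

[(4, 3, 2)]


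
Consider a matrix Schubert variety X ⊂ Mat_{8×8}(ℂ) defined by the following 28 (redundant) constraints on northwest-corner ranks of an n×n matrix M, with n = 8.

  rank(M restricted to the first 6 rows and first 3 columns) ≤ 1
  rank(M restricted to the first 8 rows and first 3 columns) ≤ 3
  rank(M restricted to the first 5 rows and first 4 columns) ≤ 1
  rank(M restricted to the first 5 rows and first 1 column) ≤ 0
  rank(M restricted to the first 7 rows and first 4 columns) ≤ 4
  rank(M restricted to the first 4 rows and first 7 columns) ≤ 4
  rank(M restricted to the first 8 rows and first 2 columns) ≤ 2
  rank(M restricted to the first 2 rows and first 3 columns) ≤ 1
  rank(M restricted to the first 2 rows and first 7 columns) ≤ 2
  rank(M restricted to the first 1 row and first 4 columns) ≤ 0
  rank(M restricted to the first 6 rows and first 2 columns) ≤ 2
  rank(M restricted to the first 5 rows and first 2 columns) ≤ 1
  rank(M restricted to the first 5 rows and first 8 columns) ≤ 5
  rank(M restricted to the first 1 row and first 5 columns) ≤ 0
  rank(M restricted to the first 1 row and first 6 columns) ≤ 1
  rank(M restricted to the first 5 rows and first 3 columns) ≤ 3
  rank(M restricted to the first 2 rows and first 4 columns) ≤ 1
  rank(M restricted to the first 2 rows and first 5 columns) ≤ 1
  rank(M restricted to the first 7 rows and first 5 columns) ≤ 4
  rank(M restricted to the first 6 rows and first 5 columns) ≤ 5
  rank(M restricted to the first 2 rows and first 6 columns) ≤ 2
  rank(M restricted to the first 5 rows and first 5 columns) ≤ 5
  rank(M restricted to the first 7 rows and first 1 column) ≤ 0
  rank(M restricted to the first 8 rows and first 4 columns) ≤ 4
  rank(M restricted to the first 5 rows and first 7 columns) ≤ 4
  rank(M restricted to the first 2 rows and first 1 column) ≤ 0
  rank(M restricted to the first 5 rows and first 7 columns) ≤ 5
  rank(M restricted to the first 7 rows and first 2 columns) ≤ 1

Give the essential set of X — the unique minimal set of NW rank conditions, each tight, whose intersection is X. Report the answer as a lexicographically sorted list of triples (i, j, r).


Computing R[i][j] = min implied NW-rank bound (n=8, 28 conditions):

  0 | 0 | 0 | 0 | 0 | 1 | 1 | 1
  0 | 1 | 1 | 1 | 1 | 2 | 2 | 2
  0 | 1 | 1 | 1 | 2 | 3 | 3 | 3
  0 | 1 | 1 | 1 | 2 | 3 | 4 | 4
  0 | 1 | 1 | 1 | 2 | 3 | 4 | 5
  0 | 1 | 1 | 2 | 3 | 4 | 5 | 6
  0 | 1 | 2 | 3 | 4 | 5 | 6 | 7
  1 | 2 | 3 | 4 | 5 | 6 | 7 | 8

reading off 1-entries of Δ²R: w = (6, 2, 5, 7, 8, 4, 3, 1).

Rothe diagram D(w) (18 cells), 4 SE-corners (essential conditions):

[(1, 5, 0), (5, 4, 1), (6, 3, 1), (7, 1, 0)]


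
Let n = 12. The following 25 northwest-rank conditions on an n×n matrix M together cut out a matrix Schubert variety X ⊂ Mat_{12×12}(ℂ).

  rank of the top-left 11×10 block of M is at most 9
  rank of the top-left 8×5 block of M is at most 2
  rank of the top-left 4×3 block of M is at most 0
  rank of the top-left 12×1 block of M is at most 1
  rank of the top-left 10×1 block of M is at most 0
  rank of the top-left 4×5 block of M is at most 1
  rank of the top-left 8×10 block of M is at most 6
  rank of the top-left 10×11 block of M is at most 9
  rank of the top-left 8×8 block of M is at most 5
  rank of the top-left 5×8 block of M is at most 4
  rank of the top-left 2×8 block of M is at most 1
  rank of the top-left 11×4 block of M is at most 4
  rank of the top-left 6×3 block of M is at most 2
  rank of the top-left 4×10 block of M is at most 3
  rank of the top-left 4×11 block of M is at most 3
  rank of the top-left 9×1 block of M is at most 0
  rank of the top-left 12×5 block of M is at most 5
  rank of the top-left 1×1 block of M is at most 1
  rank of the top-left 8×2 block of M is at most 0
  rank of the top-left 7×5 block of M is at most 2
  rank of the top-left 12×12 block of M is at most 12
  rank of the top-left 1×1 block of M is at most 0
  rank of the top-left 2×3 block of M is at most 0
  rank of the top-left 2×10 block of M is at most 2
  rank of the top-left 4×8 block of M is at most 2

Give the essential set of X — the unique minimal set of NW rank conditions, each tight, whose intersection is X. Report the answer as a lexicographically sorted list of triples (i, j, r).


Propagating the 25 rank bounds to every northwest block:

  row 1: 0 0 0 1 1 1 1 1 1 1 1 1
  row 2: 0 0 0 1 1 1 1 1 2 2 2 2
  row 3: 0 0 0 1 1 2 2 2 3 3 3 3
  row 4: 0 0 0 1 1 2 2 2 3 3 3 4
  row 5: 0 0 1 2 2 3 3 3 4 4 4 5
  row 6: 0 0 1 2 2 3 4 4 5 5 5 6
  row 7: 0 0 1 2 2 3 4 5 6 6 6 7
  row 8: 0 0 1 2 2 3 4 5 6 6 7 8
  row 9: 0 1 2 3 3 4 5 6 7 7 8 9
  row 10: 0 1 2 3 4 5 6 7 8 8 9 10
  row 11: 1 2 3 4 5 6 7 8 9 9 10 11
  row 12: 1 2 3 4 5 6 7 8 9 10 11 12

giving w = (4, 9, 6, 12, 3, 7, 8, 11, 2, 5, 1, 10) via Δ²R.

D(w) has 36 cells with 9 SE-corners; essential set:

[(2, 8, 1), (4, 3, 0), (4, 5, 1), (4, 8, 2), (4, 11, 3), (8, 2, 0), (8, 5, 2), (8, 10, 6), (10, 1, 0)]
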